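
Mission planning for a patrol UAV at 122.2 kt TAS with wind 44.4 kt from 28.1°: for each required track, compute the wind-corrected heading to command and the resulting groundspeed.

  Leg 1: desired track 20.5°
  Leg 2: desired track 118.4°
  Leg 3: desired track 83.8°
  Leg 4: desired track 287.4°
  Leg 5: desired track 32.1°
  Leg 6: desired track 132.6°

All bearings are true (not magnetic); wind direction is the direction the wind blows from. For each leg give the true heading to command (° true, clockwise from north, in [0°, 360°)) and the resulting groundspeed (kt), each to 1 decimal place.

Leg 1: desired track 20.5°; wind correction +2.8° → command heading 23.3°, groundspeed 78.0 kt
Leg 2: desired track 118.4°; wind correction -21.3° → command heading 97.1°, groundspeed 114.1 kt
Leg 3: desired track 83.8°; wind correction -17.5° → command heading 66.3°, groundspeed 91.5 kt
Leg 4: desired track 287.4°; wind correction +20.9° → command heading 308.3°, groundspeed 122.4 kt
Leg 5: desired track 32.1°; wind correction -1.5° → command heading 30.6°, groundspeed 77.9 kt
Leg 6: desired track 132.6°; wind correction -20.6° → command heading 112.0°, groundspeed 125.5 kt

Leg 1: heading=23.3°, groundspeed=78.0 kt
Leg 2: heading=97.1°, groundspeed=114.1 kt
Leg 3: heading=66.3°, groundspeed=91.5 kt
Leg 4: heading=308.3°, groundspeed=122.4 kt
Leg 5: heading=30.6°, groundspeed=77.9 kt
Leg 6: heading=112.0°, groundspeed=125.5 kt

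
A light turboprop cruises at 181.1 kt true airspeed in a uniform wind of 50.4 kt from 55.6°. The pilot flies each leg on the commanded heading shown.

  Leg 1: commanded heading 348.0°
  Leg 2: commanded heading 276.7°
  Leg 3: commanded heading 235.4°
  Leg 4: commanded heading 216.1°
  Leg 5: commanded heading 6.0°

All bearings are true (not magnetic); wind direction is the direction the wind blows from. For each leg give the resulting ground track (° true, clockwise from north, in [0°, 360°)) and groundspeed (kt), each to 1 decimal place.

Leg 1: track=331.9°, groundspeed=168.5 kt
Leg 2: track=268.1°, groundspeed=221.6 kt
Leg 3: track=235.4°, groundspeed=231.5 kt
Leg 4: track=220.3°, groundspeed=229.2 kt
Leg 5: track=351.5°, groundspeed=153.3 kt

Leg 1: heading 348.0°; drift -16.1° → track 331.9°, groundspeed 168.5 kt
Leg 2: heading 276.7°; drift -8.6° → track 268.1°, groundspeed 221.6 kt
Leg 3: heading 235.4°; drift +0.0° → track 235.4°, groundspeed 231.5 kt
Leg 4: heading 216.1°; drift +4.2° → track 220.3°, groundspeed 229.2 kt
Leg 5: heading 6.0°; drift -14.5° → track 351.5°, groundspeed 153.3 kt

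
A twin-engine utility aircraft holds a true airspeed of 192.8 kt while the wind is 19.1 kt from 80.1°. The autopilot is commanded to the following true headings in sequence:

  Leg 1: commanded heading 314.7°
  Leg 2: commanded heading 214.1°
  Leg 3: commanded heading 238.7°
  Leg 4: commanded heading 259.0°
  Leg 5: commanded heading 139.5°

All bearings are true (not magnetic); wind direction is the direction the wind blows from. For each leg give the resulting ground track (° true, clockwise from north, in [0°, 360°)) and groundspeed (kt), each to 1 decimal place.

Leg 1: track=310.3°, groundspeed=204.5 kt
Leg 2: track=217.9°, groundspeed=206.5 kt
Leg 3: track=240.6°, groundspeed=210.7 kt
Leg 4: track=259.1°, groundspeed=211.9 kt
Leg 5: track=144.6°, groundspeed=183.8 kt

Leg 1: heading 314.7°; drift -4.4° → track 310.3°, groundspeed 204.5 kt
Leg 2: heading 214.1°; drift +3.8° → track 217.9°, groundspeed 206.5 kt
Leg 3: heading 238.7°; drift +1.9° → track 240.6°, groundspeed 210.7 kt
Leg 4: heading 259.0°; drift +0.1° → track 259.1°, groundspeed 211.9 kt
Leg 5: heading 139.5°; drift +5.1° → track 144.6°, groundspeed 183.8 kt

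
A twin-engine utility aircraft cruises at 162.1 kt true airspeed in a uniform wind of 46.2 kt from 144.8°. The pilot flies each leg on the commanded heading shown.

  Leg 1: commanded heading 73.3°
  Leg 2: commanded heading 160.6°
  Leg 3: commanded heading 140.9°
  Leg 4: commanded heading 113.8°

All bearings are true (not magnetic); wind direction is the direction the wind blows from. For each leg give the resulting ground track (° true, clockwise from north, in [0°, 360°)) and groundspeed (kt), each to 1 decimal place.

Leg 1: heading 73.3°; drift -16.5° → track 56.8°, groundspeed 153.8 kt
Leg 2: heading 160.6°; drift +6.1° → track 166.7°, groundspeed 118.3 kt
Leg 3: heading 140.9°; drift -1.6° → track 139.3°, groundspeed 116.0 kt
Leg 4: heading 113.8°; drift -11.0° → track 102.8°, groundspeed 124.8 kt

Leg 1: track=56.8°, groundspeed=153.8 kt
Leg 2: track=166.7°, groundspeed=118.3 kt
Leg 3: track=139.3°, groundspeed=116.0 kt
Leg 4: track=102.8°, groundspeed=124.8 kt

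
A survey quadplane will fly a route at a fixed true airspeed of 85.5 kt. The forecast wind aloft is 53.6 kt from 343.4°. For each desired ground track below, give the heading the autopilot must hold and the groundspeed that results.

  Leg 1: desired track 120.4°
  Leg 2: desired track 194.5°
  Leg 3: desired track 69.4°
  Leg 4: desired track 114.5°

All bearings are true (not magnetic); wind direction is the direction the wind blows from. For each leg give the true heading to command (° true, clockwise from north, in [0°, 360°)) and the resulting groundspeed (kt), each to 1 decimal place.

Leg 1: heading=95.1°, groundspeed=116.5 kt
Leg 2: heading=213.4°, groundspeed=126.8 kt
Leg 3: heading=30.7°, groundspeed=63.0 kt
Leg 4: heading=86.3°, groundspeed=110.6 kt

Leg 1: desired track 120.4°; wind correction -25.3° → command heading 95.1°, groundspeed 116.5 kt
Leg 2: desired track 194.5°; wind correction +18.9° → command heading 213.4°, groundspeed 126.8 kt
Leg 3: desired track 69.4°; wind correction -38.7° → command heading 30.7°, groundspeed 63.0 kt
Leg 4: desired track 114.5°; wind correction -28.2° → command heading 86.3°, groundspeed 110.6 kt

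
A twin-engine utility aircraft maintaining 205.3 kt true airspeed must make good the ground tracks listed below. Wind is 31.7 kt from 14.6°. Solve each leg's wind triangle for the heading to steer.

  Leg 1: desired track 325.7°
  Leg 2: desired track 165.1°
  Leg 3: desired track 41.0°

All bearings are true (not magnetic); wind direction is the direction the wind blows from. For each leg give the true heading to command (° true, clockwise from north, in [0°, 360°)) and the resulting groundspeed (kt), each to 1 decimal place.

Leg 1: desired track 325.7°; wind correction +6.7° → command heading 332.4°, groundspeed 183.1 kt
Leg 2: desired track 165.1°; wind correction -4.4° → command heading 160.7°, groundspeed 232.3 kt
Leg 3: desired track 41.0°; wind correction -3.9° → command heading 37.1°, groundspeed 176.4 kt

Leg 1: heading=332.4°, groundspeed=183.1 kt
Leg 2: heading=160.7°, groundspeed=232.3 kt
Leg 3: heading=37.1°, groundspeed=176.4 kt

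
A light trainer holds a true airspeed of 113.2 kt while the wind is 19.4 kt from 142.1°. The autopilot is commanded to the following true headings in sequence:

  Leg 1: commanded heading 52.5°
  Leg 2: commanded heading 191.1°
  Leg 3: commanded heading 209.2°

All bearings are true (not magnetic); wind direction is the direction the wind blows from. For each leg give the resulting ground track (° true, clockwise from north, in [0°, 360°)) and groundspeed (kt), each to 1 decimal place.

Leg 1: track=42.8°, groundspeed=114.7 kt
Leg 2: track=199.4°, groundspeed=101.5 kt
Leg 3: track=218.8°, groundspeed=107.2 kt

Leg 1: heading 52.5°; drift -9.7° → track 42.8°, groundspeed 114.7 kt
Leg 2: heading 191.1°; drift +8.3° → track 199.4°, groundspeed 101.5 kt
Leg 3: heading 209.2°; drift +9.6° → track 218.8°, groundspeed 107.2 kt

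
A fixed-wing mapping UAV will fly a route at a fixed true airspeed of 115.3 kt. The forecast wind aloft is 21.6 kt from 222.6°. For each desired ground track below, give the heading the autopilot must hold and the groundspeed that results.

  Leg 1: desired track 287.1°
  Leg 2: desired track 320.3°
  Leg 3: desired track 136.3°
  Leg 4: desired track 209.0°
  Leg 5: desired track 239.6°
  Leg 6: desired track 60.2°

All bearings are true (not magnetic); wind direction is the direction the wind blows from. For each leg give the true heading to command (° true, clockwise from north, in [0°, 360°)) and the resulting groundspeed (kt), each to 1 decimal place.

Leg 1: desired track 287.1°; wind correction -9.7° → command heading 277.4°, groundspeed 104.3 kt
Leg 2: desired track 320.3°; wind correction -10.7° → command heading 309.6°, groundspeed 116.2 kt
Leg 3: desired track 136.3°; wind correction +10.8° → command heading 147.1°, groundspeed 111.9 kt
Leg 4: desired track 209.0°; wind correction +2.5° → command heading 211.5°, groundspeed 94.2 kt
Leg 5: desired track 239.6°; wind correction -3.1° → command heading 236.5°, groundspeed 94.5 kt
Leg 6: desired track 60.2°; wind correction +3.2° → command heading 63.4°, groundspeed 135.7 kt

Leg 1: heading=277.4°, groundspeed=104.3 kt
Leg 2: heading=309.6°, groundspeed=116.2 kt
Leg 3: heading=147.1°, groundspeed=111.9 kt
Leg 4: heading=211.5°, groundspeed=94.2 kt
Leg 5: heading=236.5°, groundspeed=94.5 kt
Leg 6: heading=63.4°, groundspeed=135.7 kt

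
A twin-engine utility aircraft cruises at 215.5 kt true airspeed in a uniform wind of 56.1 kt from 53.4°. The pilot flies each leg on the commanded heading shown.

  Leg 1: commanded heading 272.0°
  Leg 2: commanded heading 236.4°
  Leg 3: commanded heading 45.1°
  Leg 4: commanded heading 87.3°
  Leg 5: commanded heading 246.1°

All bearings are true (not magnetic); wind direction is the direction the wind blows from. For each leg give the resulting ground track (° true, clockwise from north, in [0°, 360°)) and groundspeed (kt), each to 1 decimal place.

Leg 1: track=264.3°, groundspeed=261.7 kt
Leg 2: track=235.8°, groundspeed=271.5 kt
Leg 3: track=42.2°, groundspeed=160.2 kt
Leg 4: track=97.8°, groundspeed=171.8 kt
Leg 5: track=243.5°, groundspeed=270.5 kt

Leg 1: heading 272.0°; drift -7.7° → track 264.3°, groundspeed 261.7 kt
Leg 2: heading 236.4°; drift -0.6° → track 235.8°, groundspeed 271.5 kt
Leg 3: heading 45.1°; drift -2.9° → track 42.2°, groundspeed 160.2 kt
Leg 4: heading 87.3°; drift +10.5° → track 97.8°, groundspeed 171.8 kt
Leg 5: heading 246.1°; drift -2.6° → track 243.5°, groundspeed 270.5 kt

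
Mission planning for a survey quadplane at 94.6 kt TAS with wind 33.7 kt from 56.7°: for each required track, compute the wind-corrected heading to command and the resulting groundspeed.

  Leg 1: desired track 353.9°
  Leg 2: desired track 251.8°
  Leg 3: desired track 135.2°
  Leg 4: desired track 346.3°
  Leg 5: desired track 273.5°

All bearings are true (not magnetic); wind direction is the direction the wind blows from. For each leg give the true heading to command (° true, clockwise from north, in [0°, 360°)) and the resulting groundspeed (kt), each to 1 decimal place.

Leg 1: heading=12.4°, groundspeed=74.3 kt
Leg 2: heading=257.1°, groundspeed=126.7 kt
Leg 3: heading=114.8°, groundspeed=81.9 kt
Leg 4: heading=5.9°, groundspeed=77.8 kt
Leg 5: heading=285.8°, groundspeed=119.4 kt

Leg 1: desired track 353.9°; wind correction +18.5° → command heading 12.4°, groundspeed 74.3 kt
Leg 2: desired track 251.8°; wind correction +5.3° → command heading 257.1°, groundspeed 126.7 kt
Leg 3: desired track 135.2°; wind correction -20.4° → command heading 114.8°, groundspeed 81.9 kt
Leg 4: desired track 346.3°; wind correction +19.6° → command heading 5.9°, groundspeed 77.8 kt
Leg 5: desired track 273.5°; wind correction +12.3° → command heading 285.8°, groundspeed 119.4 kt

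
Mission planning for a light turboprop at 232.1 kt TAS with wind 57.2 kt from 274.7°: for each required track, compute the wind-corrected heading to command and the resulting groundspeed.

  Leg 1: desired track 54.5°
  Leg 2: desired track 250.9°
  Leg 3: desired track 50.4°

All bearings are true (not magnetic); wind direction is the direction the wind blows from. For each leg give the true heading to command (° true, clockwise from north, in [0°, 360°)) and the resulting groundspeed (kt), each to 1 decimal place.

Leg 1: desired track 54.5°; wind correction -9.2° → command heading 45.3°, groundspeed 272.8 kt
Leg 2: desired track 250.9°; wind correction +5.7° → command heading 256.6°, groundspeed 178.6 kt
Leg 3: desired track 50.4°; wind correction -9.9° → command heading 40.5°, groundspeed 269.6 kt

Leg 1: heading=45.3°, groundspeed=272.8 kt
Leg 2: heading=256.6°, groundspeed=178.6 kt
Leg 3: heading=40.5°, groundspeed=269.6 kt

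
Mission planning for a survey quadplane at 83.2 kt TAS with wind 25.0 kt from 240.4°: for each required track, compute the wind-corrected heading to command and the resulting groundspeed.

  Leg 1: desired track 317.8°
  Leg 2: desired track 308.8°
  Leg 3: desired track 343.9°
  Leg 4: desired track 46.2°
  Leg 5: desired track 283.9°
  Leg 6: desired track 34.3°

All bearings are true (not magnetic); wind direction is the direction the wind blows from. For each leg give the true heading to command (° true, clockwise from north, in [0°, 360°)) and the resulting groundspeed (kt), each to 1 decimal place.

Leg 1: heading=300.7°, groundspeed=74.1 kt
Leg 2: heading=292.6°, groundspeed=70.7 kt
Leg 3: heading=326.9°, groundspeed=85.4 kt
Leg 4: heading=42.0°, groundspeed=107.2 kt
Leg 5: heading=272.0°, groundspeed=63.3 kt
Leg 6: heading=26.7°, groundspeed=104.9 kt

Leg 1: desired track 317.8°; wind correction -17.1° → command heading 300.7°, groundspeed 74.1 kt
Leg 2: desired track 308.8°; wind correction -16.2° → command heading 292.6°, groundspeed 70.7 kt
Leg 3: desired track 343.9°; wind correction -17.0° → command heading 326.9°, groundspeed 85.4 kt
Leg 4: desired track 46.2°; wind correction -4.2° → command heading 42.0°, groundspeed 107.2 kt
Leg 5: desired track 283.9°; wind correction -11.9° → command heading 272.0°, groundspeed 63.3 kt
Leg 6: desired track 34.3°; wind correction -7.6° → command heading 26.7°, groundspeed 104.9 kt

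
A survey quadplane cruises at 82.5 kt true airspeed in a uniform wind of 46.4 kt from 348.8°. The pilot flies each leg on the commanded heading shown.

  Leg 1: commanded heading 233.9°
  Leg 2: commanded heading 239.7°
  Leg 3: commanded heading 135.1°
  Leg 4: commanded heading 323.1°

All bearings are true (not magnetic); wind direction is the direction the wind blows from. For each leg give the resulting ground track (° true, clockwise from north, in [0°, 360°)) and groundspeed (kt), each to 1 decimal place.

Leg 1: track=211.5°, groundspeed=110.4 kt
Leg 2: track=215.5°, groundspeed=107.1 kt
Leg 3: track=147.1°, groundspeed=123.8 kt
Leg 4: track=296.8°, groundspeed=45.4 kt

Leg 1: heading 233.9°; drift -22.4° → track 211.5°, groundspeed 110.4 kt
Leg 2: heading 239.7°; drift -24.2° → track 215.5°, groundspeed 107.1 kt
Leg 3: heading 135.1°; drift +12.0° → track 147.1°, groundspeed 123.8 kt
Leg 4: heading 323.1°; drift -26.3° → track 296.8°, groundspeed 45.4 kt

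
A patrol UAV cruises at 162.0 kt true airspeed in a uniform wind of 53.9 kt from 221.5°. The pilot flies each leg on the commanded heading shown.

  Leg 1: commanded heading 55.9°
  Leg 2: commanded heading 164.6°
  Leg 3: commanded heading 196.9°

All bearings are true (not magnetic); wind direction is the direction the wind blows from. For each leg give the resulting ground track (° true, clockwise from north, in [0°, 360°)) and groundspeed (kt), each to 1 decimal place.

Leg 1: heading 55.9°; drift -3.6° → track 52.3°, groundspeed 214.6 kt
Leg 2: heading 164.6°; drift -18.8° → track 145.8°, groundspeed 140.0 kt
Leg 3: heading 196.9°; drift -11.2° → track 185.7°, groundspeed 115.2 kt

Leg 1: track=52.3°, groundspeed=214.6 kt
Leg 2: track=145.8°, groundspeed=140.0 kt
Leg 3: track=185.7°, groundspeed=115.2 kt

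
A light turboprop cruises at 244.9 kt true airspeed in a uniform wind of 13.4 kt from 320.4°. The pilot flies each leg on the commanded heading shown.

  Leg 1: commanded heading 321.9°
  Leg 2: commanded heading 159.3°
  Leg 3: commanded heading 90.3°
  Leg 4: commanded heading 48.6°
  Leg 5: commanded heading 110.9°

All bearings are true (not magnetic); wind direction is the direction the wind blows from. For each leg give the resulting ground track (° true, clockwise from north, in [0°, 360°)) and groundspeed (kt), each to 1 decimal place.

Leg 1: heading 321.9°; drift +0.1° → track 322.0°, groundspeed 231.5 kt
Leg 2: heading 159.3°; drift -1.0° → track 158.3°, groundspeed 257.6 kt
Leg 3: heading 90.3°; drift +2.3° → track 92.6°, groundspeed 253.7 kt
Leg 4: heading 48.6°; drift +3.1° → track 51.7°, groundspeed 244.8 kt
Leg 5: heading 110.9°; drift +1.5° → track 112.4°, groundspeed 256.6 kt

Leg 1: track=322.0°, groundspeed=231.5 kt
Leg 2: track=158.3°, groundspeed=257.6 kt
Leg 3: track=92.6°, groundspeed=253.7 kt
Leg 4: track=51.7°, groundspeed=244.8 kt
Leg 5: track=112.4°, groundspeed=256.6 kt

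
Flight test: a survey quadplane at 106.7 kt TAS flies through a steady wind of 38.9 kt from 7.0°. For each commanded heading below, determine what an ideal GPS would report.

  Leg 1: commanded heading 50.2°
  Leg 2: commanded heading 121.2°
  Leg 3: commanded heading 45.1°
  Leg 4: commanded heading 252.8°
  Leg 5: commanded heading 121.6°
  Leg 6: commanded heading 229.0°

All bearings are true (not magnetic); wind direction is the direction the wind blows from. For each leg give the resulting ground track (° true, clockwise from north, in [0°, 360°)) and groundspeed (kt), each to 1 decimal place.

Leg 1: track=69.0°, groundspeed=82.7 kt
Leg 2: track=137.3°, groundspeed=127.7 kt
Leg 3: track=62.6°, groundspeed=79.8 kt
Leg 4: track=236.7°, groundspeed=127.7 kt
Leg 5: track=137.7°, groundspeed=127.9 kt
Leg 6: track=218.1°, groundspeed=138.1 kt

Leg 1: heading 50.2°; drift +18.8° → track 69.0°, groundspeed 82.7 kt
Leg 2: heading 121.2°; drift +16.1° → track 137.3°, groundspeed 127.7 kt
Leg 3: heading 45.1°; drift +17.5° → track 62.6°, groundspeed 79.8 kt
Leg 4: heading 252.8°; drift -16.1° → track 236.7°, groundspeed 127.7 kt
Leg 5: heading 121.6°; drift +16.1° → track 137.7°, groundspeed 127.9 kt
Leg 6: heading 229.0°; drift -10.9° → track 218.1°, groundspeed 138.1 kt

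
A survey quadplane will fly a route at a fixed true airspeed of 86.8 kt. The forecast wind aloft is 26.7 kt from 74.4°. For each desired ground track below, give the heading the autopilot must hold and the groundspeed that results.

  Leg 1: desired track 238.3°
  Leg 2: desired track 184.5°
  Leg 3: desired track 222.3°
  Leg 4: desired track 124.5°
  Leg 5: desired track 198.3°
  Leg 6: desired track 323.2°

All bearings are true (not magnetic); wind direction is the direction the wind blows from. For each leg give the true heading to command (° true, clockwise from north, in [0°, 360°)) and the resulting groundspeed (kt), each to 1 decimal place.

Leg 1: heading=233.4°, groundspeed=112.1 kt
Leg 2: heading=167.7°, groundspeed=92.3 kt
Leg 3: heading=212.9°, groundspeed=108.3 kt
Leg 4: heading=110.9°, groundspeed=67.2 kt
Leg 5: heading=183.5°, groundspeed=98.8 kt
Leg 6: heading=339.9°, groundspeed=92.8 kt

Leg 1: desired track 238.3°; wind correction -4.9° → command heading 233.4°, groundspeed 112.1 kt
Leg 2: desired track 184.5°; wind correction -16.8° → command heading 167.7°, groundspeed 92.3 kt
Leg 3: desired track 222.3°; wind correction -9.4° → command heading 212.9°, groundspeed 108.3 kt
Leg 4: desired track 124.5°; wind correction -13.6° → command heading 110.9°, groundspeed 67.2 kt
Leg 5: desired track 198.3°; wind correction -14.8° → command heading 183.5°, groundspeed 98.8 kt
Leg 6: desired track 323.2°; wind correction +16.7° → command heading 339.9°, groundspeed 92.8 kt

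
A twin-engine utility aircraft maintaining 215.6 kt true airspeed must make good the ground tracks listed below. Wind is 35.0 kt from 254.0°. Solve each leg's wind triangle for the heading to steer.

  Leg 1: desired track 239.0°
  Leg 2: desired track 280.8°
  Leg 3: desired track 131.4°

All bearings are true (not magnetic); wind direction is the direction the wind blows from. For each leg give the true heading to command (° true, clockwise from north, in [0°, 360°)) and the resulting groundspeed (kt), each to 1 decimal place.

Leg 1: desired track 239.0°; wind correction +2.4° → command heading 241.4°, groundspeed 181.6 kt
Leg 2: desired track 280.8°; wind correction -4.2° → command heading 276.6°, groundspeed 183.8 kt
Leg 3: desired track 131.4°; wind correction +7.9° → command heading 139.3°, groundspeed 232.4 kt

Leg 1: heading=241.4°, groundspeed=181.6 kt
Leg 2: heading=276.6°, groundspeed=183.8 kt
Leg 3: heading=139.3°, groundspeed=232.4 kt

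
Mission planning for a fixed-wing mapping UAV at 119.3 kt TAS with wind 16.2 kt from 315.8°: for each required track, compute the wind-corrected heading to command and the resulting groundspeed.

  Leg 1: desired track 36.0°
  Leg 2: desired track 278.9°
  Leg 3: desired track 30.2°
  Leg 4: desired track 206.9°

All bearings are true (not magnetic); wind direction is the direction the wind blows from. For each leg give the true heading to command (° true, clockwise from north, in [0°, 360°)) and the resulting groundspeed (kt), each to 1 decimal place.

Leg 1: desired track 36.0°; wind correction -7.7° → command heading 28.3°, groundspeed 115.5 kt
Leg 2: desired track 278.9°; wind correction +4.7° → command heading 283.6°, groundspeed 105.9 kt
Leg 3: desired track 30.2°; wind correction -7.5° → command heading 22.7°, groundspeed 113.9 kt
Leg 4: desired track 206.9°; wind correction +7.4° → command heading 214.3°, groundspeed 123.6 kt

Leg 1: heading=28.3°, groundspeed=115.5 kt
Leg 2: heading=283.6°, groundspeed=105.9 kt
Leg 3: heading=22.7°, groundspeed=113.9 kt
Leg 4: heading=214.3°, groundspeed=123.6 kt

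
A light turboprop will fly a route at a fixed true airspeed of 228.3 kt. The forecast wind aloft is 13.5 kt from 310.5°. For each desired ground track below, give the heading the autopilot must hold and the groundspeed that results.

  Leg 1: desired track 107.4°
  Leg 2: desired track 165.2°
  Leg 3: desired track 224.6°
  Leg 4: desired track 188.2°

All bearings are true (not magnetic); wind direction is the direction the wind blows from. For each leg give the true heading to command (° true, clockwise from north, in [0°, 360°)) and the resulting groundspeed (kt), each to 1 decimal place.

Leg 1: heading=106.1°, groundspeed=240.7 kt
Leg 2: heading=167.1°, groundspeed=239.3 kt
Leg 3: heading=228.0°, groundspeed=226.9 kt
Leg 4: heading=191.1°, groundspeed=235.2 kt

Leg 1: desired track 107.4°; wind correction -1.3° → command heading 106.1°, groundspeed 240.7 kt
Leg 2: desired track 165.2°; wind correction +1.9° → command heading 167.1°, groundspeed 239.3 kt
Leg 3: desired track 224.6°; wind correction +3.4° → command heading 228.0°, groundspeed 226.9 kt
Leg 4: desired track 188.2°; wind correction +2.9° → command heading 191.1°, groundspeed 235.2 kt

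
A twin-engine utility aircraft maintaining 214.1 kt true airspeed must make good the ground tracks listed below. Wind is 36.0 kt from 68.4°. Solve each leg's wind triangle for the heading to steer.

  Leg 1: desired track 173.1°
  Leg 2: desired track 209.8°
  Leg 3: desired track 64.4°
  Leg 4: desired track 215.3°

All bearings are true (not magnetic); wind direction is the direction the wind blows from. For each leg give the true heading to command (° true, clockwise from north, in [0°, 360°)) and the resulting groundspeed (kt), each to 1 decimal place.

Leg 1: heading=163.7°, groundspeed=220.4 kt
Leg 2: heading=203.8°, groundspeed=241.1 kt
Leg 3: heading=65.1°, groundspeed=178.2 kt
Leg 4: heading=210.0°, groundspeed=243.4 kt

Leg 1: desired track 173.1°; wind correction -9.4° → command heading 163.7°, groundspeed 220.4 kt
Leg 2: desired track 209.8°; wind correction -6.0° → command heading 203.8°, groundspeed 241.1 kt
Leg 3: desired track 64.4°; wind correction +0.7° → command heading 65.1°, groundspeed 178.2 kt
Leg 4: desired track 215.3°; wind correction -5.3° → command heading 210.0°, groundspeed 243.4 kt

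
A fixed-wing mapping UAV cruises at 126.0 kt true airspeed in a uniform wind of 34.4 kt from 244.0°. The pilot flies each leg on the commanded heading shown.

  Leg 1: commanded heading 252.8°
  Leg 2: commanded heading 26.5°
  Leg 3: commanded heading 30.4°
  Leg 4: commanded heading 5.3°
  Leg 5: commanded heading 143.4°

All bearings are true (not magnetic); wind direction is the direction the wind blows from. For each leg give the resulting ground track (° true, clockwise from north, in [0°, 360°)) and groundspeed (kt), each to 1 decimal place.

Leg 1: heading 252.8°; drift +3.3° → track 256.1°, groundspeed 92.2 kt
Leg 2: heading 26.5°; drift +7.8° → track 34.3°, groundspeed 154.7 kt
Leg 3: heading 30.4°; drift +7.0° → track 37.4°, groundspeed 155.8 kt
Leg 4: heading 5.3°; drift +11.5° → track 16.8°, groundspeed 146.8 kt
Leg 5: heading 143.4°; drift -14.3° → track 129.1°, groundspeed 136.6 kt

Leg 1: track=256.1°, groundspeed=92.2 kt
Leg 2: track=34.3°, groundspeed=154.7 kt
Leg 3: track=37.4°, groundspeed=155.8 kt
Leg 4: track=16.8°, groundspeed=146.8 kt
Leg 5: track=129.1°, groundspeed=136.6 kt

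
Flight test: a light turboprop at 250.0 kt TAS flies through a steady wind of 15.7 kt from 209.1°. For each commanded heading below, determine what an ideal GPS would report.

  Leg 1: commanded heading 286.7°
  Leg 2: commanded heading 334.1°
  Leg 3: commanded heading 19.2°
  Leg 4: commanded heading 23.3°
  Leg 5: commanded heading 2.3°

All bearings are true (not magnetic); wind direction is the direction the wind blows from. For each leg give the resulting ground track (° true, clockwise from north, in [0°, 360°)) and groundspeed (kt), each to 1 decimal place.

Leg 1: heading 286.7°; drift +3.6° → track 290.3°, groundspeed 247.1 kt
Leg 2: heading 334.1°; drift +2.8° → track 336.9°, groundspeed 259.3 kt
Leg 3: heading 19.2°; drift +0.6° → track 19.8°, groundspeed 265.5 kt
Leg 4: heading 23.3°; drift +0.3° → track 23.6°, groundspeed 265.6 kt
Leg 5: heading 2.3°; drift +1.5° → track 3.8°, groundspeed 264.1 kt

Leg 1: track=290.3°, groundspeed=247.1 kt
Leg 2: track=336.9°, groundspeed=259.3 kt
Leg 3: track=19.8°, groundspeed=265.5 kt
Leg 4: track=23.6°, groundspeed=265.6 kt
Leg 5: track=3.8°, groundspeed=264.1 kt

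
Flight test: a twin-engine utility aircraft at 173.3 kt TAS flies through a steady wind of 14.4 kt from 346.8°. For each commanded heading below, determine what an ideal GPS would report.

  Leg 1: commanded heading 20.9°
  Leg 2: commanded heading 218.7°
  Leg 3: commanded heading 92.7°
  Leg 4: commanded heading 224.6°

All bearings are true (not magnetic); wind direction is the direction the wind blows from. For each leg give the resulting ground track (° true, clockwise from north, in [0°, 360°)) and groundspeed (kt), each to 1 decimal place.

Leg 1: heading 20.9°; drift +2.9° → track 23.8°, groundspeed 161.6 kt
Leg 2: heading 218.7°; drift -3.6° → track 215.1°, groundspeed 182.5 kt
Leg 3: heading 92.7°; drift +4.5° → track 97.2°, groundspeed 177.8 kt
Leg 4: heading 224.6°; drift -3.9° → track 220.7°, groundspeed 181.4 kt

Leg 1: track=23.8°, groundspeed=161.6 kt
Leg 2: track=215.1°, groundspeed=182.5 kt
Leg 3: track=97.2°, groundspeed=177.8 kt
Leg 4: track=220.7°, groundspeed=181.4 kt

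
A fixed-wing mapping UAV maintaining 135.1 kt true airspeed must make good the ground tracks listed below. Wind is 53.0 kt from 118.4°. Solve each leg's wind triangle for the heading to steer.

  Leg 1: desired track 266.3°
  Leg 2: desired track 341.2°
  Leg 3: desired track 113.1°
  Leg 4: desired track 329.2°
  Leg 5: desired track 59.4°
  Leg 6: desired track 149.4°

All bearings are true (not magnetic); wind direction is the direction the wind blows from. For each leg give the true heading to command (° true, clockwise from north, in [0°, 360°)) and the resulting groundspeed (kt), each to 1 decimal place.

Leg 1: heading=254.3°, groundspeed=177.0 kt
Leg 2: heading=356.7°, groundspeed=169.1 kt
Leg 3: heading=115.2°, groundspeed=82.2 kt
Leg 4: heading=340.8°, groundspeed=177.9 kt
Leg 5: heading=79.0°, groundspeed=99.9 kt
Leg 6: heading=137.7°, groundspeed=86.9 kt

Leg 1: desired track 266.3°; wind correction -12.0° → command heading 254.3°, groundspeed 177.0 kt
Leg 2: desired track 341.2°; wind correction +15.5° → command heading 356.7°, groundspeed 169.1 kt
Leg 3: desired track 113.1°; wind correction +2.1° → command heading 115.2°, groundspeed 82.2 kt
Leg 4: desired track 329.2°; wind correction +11.6° → command heading 340.8°, groundspeed 177.9 kt
Leg 5: desired track 59.4°; wind correction +19.6° → command heading 79.0°, groundspeed 99.9 kt
Leg 6: desired track 149.4°; wind correction -11.7° → command heading 137.7°, groundspeed 86.9 kt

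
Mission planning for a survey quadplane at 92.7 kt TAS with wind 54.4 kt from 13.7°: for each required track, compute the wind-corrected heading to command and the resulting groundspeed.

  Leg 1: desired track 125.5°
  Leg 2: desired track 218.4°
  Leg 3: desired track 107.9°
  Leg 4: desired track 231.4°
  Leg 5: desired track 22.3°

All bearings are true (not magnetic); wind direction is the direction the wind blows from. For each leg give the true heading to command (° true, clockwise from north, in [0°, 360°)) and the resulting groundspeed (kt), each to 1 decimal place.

Leg 1: desired track 125.5°; wind correction -33.0° → command heading 92.5°, groundspeed 97.9 kt
Leg 2: desired track 218.4°; wind correction +14.2° → command heading 232.6°, groundspeed 139.3 kt
Leg 3: desired track 107.9°; wind correction -35.8° → command heading 72.1°, groundspeed 79.1 kt
Leg 4: desired track 231.4°; wind correction +21.0° → command heading 252.4°, groundspeed 129.6 kt
Leg 5: desired track 22.3°; wind correction -5.0° → command heading 17.3°, groundspeed 38.6 kt

Leg 1: heading=92.5°, groundspeed=97.9 kt
Leg 2: heading=232.6°, groundspeed=139.3 kt
Leg 3: heading=72.1°, groundspeed=79.1 kt
Leg 4: heading=252.4°, groundspeed=129.6 kt
Leg 5: heading=17.3°, groundspeed=38.6 kt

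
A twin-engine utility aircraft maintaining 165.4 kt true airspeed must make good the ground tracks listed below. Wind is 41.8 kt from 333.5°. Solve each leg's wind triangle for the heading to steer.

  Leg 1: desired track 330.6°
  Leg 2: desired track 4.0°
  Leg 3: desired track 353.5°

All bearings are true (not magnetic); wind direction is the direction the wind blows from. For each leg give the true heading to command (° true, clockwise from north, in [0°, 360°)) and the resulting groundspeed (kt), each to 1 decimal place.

Leg 1: desired track 330.6°; wind correction +0.7° → command heading 331.3°, groundspeed 123.6 kt
Leg 2: desired track 4.0°; wind correction -7.4° → command heading 356.6°, groundspeed 128.0 kt
Leg 3: desired track 353.5°; wind correction -5.0° → command heading 348.5°, groundspeed 125.5 kt

Leg 1: heading=331.3°, groundspeed=123.6 kt
Leg 2: heading=356.6°, groundspeed=128.0 kt
Leg 3: heading=348.5°, groundspeed=125.5 kt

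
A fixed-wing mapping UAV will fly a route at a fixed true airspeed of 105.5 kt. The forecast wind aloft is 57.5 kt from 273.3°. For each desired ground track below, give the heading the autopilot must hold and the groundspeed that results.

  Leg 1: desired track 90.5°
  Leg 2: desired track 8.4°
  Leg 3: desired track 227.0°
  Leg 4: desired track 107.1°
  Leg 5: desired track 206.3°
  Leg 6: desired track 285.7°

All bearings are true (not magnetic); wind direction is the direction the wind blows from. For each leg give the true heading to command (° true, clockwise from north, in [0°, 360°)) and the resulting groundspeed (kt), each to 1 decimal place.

Leg 1: desired track 90.5°; wind correction -1.5° → command heading 89.0°, groundspeed 162.9 kt
Leg 2: desired track 8.4°; wind correction -32.9° → command heading 335.5°, groundspeed 93.7 kt
Leg 3: desired track 227.0°; wind correction +23.2° → command heading 250.2°, groundspeed 57.2 kt
Leg 4: desired track 107.1°; wind correction +7.5° → command heading 114.6°, groundspeed 160.4 kt
Leg 5: desired track 206.3°; wind correction +30.1° → command heading 236.4°, groundspeed 68.8 kt
Leg 6: desired track 285.7°; wind correction -6.7° → command heading 279.0°, groundspeed 48.6 kt

Leg 1: heading=89.0°, groundspeed=162.9 kt
Leg 2: heading=335.5°, groundspeed=93.7 kt
Leg 3: heading=250.2°, groundspeed=57.2 kt
Leg 4: heading=114.6°, groundspeed=160.4 kt
Leg 5: heading=236.4°, groundspeed=68.8 kt
Leg 6: heading=279.0°, groundspeed=48.6 kt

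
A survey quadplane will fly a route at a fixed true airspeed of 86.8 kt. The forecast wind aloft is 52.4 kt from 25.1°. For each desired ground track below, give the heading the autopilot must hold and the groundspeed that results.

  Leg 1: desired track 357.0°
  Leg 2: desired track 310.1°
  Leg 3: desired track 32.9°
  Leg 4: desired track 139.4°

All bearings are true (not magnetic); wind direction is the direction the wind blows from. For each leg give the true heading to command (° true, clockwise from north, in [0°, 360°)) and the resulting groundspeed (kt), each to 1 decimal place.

Leg 1: heading=13.5°, groundspeed=37.0 kt
Leg 2: heading=345.8°, groundspeed=57.0 kt
Leg 3: heading=28.2°, groundspeed=34.6 kt
Leg 4: heading=106.0°, groundspeed=94.0 kt

Leg 1: desired track 357.0°; wind correction +16.5° → command heading 13.5°, groundspeed 37.0 kt
Leg 2: desired track 310.1°; wind correction +35.7° → command heading 345.8°, groundspeed 57.0 kt
Leg 3: desired track 32.9°; wind correction -4.7° → command heading 28.2°, groundspeed 34.6 kt
Leg 4: desired track 139.4°; wind correction -33.4° → command heading 106.0°, groundspeed 94.0 kt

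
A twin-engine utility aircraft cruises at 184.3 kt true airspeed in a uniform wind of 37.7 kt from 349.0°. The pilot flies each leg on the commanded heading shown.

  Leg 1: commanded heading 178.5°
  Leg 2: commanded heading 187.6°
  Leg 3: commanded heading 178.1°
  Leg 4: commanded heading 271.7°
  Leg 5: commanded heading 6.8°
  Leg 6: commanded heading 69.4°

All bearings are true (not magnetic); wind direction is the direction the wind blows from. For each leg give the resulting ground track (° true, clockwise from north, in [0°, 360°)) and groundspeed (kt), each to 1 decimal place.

Leg 1: heading 178.5°; drift -1.6° → track 176.9°, groundspeed 221.6 kt
Leg 2: heading 187.6°; drift -3.1° → track 184.5°, groundspeed 220.4 kt
Leg 3: heading 178.1°; drift -1.5° → track 176.6°, groundspeed 221.6 kt
Leg 4: heading 271.7°; drift -11.8° → track 259.9°, groundspeed 179.8 kt
Leg 5: heading 6.8°; drift +4.4° → track 11.2°, groundspeed 148.9 kt
Leg 6: heading 69.4°; drift +11.8° → track 81.2°, groundspeed 181.9 kt

Leg 1: track=176.9°, groundspeed=221.6 kt
Leg 2: track=184.5°, groundspeed=220.4 kt
Leg 3: track=176.6°, groundspeed=221.6 kt
Leg 4: track=259.9°, groundspeed=179.8 kt
Leg 5: track=11.2°, groundspeed=148.9 kt
Leg 6: track=81.2°, groundspeed=181.9 kt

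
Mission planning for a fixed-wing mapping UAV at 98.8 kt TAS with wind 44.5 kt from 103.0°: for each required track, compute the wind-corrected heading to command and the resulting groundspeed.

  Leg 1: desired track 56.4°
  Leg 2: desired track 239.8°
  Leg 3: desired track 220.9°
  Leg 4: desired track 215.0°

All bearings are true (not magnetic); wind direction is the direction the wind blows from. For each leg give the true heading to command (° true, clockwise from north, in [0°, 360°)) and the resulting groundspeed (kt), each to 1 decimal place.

Leg 1: heading=75.5°, groundspeed=62.8 kt
Leg 2: heading=221.8°, groundspeed=126.4 kt
Leg 3: heading=197.4°, groundspeed=111.5 kt
Leg 4: heading=190.3°, groundspeed=106.4 kt

Leg 1: desired track 56.4°; wind correction +19.1° → command heading 75.5°, groundspeed 62.8 kt
Leg 2: desired track 239.8°; wind correction -18.0° → command heading 221.8°, groundspeed 126.4 kt
Leg 3: desired track 220.9°; wind correction -23.5° → command heading 197.4°, groundspeed 111.5 kt
Leg 4: desired track 215.0°; wind correction -24.7° → command heading 190.3°, groundspeed 106.4 kt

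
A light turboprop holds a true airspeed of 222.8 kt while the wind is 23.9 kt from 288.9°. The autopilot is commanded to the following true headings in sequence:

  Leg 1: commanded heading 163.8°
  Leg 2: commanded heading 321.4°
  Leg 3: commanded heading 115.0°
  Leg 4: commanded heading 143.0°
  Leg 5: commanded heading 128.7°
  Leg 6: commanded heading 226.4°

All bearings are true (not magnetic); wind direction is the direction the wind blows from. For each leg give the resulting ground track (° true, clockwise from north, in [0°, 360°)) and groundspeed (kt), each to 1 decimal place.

Leg 1: heading 163.8°; drift -4.7° → track 159.1°, groundspeed 237.3 kt
Leg 2: heading 321.4°; drift +3.6° → track 325.0°, groundspeed 203.0 kt
Leg 3: heading 115.0°; drift -0.6° → track 114.4°, groundspeed 246.6 kt
Leg 4: heading 143.0°; drift -3.2° → track 139.8°, groundspeed 243.0 kt
Leg 5: heading 128.7°; drift -1.9° → track 126.8°, groundspeed 245.4 kt
Leg 6: heading 226.4°; drift -5.7° → track 220.7°, groundspeed 212.8 kt

Leg 1: track=159.1°, groundspeed=237.3 kt
Leg 2: track=325.0°, groundspeed=203.0 kt
Leg 3: track=114.4°, groundspeed=246.6 kt
Leg 4: track=139.8°, groundspeed=243.0 kt
Leg 5: track=126.8°, groundspeed=245.4 kt
Leg 6: track=220.7°, groundspeed=212.8 kt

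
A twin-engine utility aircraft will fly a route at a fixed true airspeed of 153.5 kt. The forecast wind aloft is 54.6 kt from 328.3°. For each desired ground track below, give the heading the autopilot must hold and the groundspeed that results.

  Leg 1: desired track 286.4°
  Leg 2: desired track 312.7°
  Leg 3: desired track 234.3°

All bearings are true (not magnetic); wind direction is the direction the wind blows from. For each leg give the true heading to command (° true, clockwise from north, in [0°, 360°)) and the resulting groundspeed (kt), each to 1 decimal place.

Leg 1: desired track 286.4°; wind correction +13.7° → command heading 300.1°, groundspeed 108.5 kt
Leg 2: desired track 312.7°; wind correction +5.5° → command heading 318.2°, groundspeed 100.2 kt
Leg 3: desired track 234.3°; wind correction +20.8° → command heading 255.1°, groundspeed 147.3 kt

Leg 1: heading=300.1°, groundspeed=108.5 kt
Leg 2: heading=318.2°, groundspeed=100.2 kt
Leg 3: heading=255.1°, groundspeed=147.3 kt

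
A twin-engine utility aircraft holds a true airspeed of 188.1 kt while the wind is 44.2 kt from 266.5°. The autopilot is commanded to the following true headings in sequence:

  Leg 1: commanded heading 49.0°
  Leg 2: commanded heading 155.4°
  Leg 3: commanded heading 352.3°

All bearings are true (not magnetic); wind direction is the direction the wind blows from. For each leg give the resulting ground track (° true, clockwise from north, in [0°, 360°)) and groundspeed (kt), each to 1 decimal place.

Leg 1: track=55.9°, groundspeed=224.8 kt
Leg 2: track=144.0°, groundspeed=208.1 kt
Leg 3: track=5.7°, groundspeed=190.0 kt

Leg 1: heading 49.0°; drift +6.9° → track 55.9°, groundspeed 224.8 kt
Leg 2: heading 155.4°; drift -11.4° → track 144.0°, groundspeed 208.1 kt
Leg 3: heading 352.3°; drift +13.4° → track 5.7°, groundspeed 190.0 kt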